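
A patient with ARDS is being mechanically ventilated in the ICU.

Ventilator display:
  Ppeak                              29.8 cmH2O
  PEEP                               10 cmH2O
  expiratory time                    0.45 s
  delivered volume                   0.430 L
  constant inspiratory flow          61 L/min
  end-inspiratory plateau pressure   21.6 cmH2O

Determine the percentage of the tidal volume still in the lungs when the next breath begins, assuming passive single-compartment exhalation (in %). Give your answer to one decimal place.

22.2

Flow: 61 L/min ÷ 60 = 1.0167 L/s.
R = (PIP − Pplat)/V̇ = (29.8 − 21.6) / 1.0167 = 8.2/1.0167 = 8.065 cmH2O·s/L.
C = Vt/(Pplat − PEEP) = 430.0 / (21.6 − 10) = 430.0/11.6 = 37.069 mL/cmH2O.
τ = R × C = 8.065 × 0.03707 L/cmH2O = 0.299 s.
Fraction remaining at end-expiration = e^(−Te/τ) = e^(−0.45/0.299) = 0.222 → 22.2%.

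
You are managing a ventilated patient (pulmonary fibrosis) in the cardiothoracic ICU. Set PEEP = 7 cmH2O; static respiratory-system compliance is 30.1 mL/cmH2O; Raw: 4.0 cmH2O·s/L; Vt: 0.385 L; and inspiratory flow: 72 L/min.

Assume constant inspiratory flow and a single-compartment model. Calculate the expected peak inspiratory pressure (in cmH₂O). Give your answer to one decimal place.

24.6

Flow: 72 L/min ÷ 60 = 1.2 L/s.
Equation of motion (constant flow): PIP = Vt/C + R·V̇ + PEEP.
PIP = 385/30.1 + 4.0×1.2 + 7 = 12.791 + 4.8 + 7 = 24.591 cmH2O.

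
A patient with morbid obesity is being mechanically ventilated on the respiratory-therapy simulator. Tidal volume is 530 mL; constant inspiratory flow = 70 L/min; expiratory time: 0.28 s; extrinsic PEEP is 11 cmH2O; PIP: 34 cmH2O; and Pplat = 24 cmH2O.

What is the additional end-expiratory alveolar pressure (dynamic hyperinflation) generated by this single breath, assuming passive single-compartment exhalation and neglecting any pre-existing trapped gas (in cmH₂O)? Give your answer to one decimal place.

5.8

Flow: 70 L/min ÷ 60 = 1.1667 L/s.
R = (PIP − Pplat)/V̇ = (34 − 24) / 1.1667 = 10.0/1.1667 = 8.571 cmH2O·s/L.
C = Vt/(Pplat − PEEP) = 530.0 / (24 − 11) = 530.0/13.0 = 40.769 mL/cmH2O.
τ = R × C = 8.571 × 0.04077 L/cmH2O = 0.3494 s.
Fraction remaining = e^(−Te/τ) = e^(−0.28/0.3494) = 0.4487; trapped volume = 530.0 × 0.4487 = 237.81 mL.
Additional alveolar pressure from trapping ≈ V_trapped / C = 237.81 / 40.769 = 5.833 cmH2O.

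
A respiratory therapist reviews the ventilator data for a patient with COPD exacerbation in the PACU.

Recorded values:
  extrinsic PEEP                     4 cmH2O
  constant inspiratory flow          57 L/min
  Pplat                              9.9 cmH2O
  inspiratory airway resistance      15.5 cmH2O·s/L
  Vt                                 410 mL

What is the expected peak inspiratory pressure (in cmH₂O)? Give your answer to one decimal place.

Flow: 57 L/min ÷ 60 = 0.95 L/s.
PIP = Pplat + Raw × flow = 9.9 + 15.5 × 0.95 = 9.9 + 14.725 = 24.625 cmH2O.

24.6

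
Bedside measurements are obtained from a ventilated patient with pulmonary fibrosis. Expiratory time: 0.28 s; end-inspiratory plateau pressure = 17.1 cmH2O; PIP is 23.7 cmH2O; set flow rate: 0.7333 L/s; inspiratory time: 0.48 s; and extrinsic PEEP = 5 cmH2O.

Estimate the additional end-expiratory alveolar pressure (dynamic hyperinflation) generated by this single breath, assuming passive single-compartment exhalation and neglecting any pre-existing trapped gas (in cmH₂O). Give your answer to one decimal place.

4.2

Vt = flow × Ti = 0.7333 L/s × 0.48 s × 1000 mL/L = 351.98 mL.
R = (PIP − Pplat)/V̇ = (23.7 − 17.1) / 0.7333 = 6.6/0.7333 = 9.0 cmH2O·s/L.
C = Vt/(Pplat − PEEP) = 351.98 / (17.1 − 5) = 351.98/12.1 = 29.089 mL/cmH2O.
τ = R × C = 9.0 × 0.02909 L/cmH2O = 0.2618 s.
Fraction remaining = e^(−Te/τ) = e^(−0.28/0.2618) = 0.3432; trapped volume = 351.98 × 0.3432 = 120.8 mL.
Additional alveolar pressure from trapping ≈ V_trapped / C = 120.8 / 29.089 = 4.153 cmH2O.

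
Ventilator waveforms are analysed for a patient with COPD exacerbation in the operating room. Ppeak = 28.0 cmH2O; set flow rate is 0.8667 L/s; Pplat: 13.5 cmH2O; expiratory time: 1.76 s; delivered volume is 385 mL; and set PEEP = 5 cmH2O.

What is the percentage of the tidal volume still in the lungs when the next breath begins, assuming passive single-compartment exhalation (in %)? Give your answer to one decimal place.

9.8

R = (PIP − Pplat)/V̇ = (28.0 − 13.5) / 0.8667 = 14.5/0.8667 = 16.73 cmH2O·s/L.
C = Vt/(Pplat − PEEP) = 385.0 / (13.5 − 5) = 385.0/8.5 = 45.294 mL/cmH2O.
τ = R × C = 16.73 × 0.04529 L/cmH2O = 0.7577 s.
Fraction remaining at end-expiration = e^(−Te/τ) = e^(−1.76/0.7577) = 0.098 → 9.8%.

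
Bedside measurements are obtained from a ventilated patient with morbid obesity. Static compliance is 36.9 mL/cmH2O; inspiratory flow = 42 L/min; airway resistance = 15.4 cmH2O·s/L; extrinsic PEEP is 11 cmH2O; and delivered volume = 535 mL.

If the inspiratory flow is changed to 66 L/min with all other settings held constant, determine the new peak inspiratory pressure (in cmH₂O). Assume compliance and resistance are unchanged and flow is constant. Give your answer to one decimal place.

42.4

Flow: 42 L/min ÷ 60 = 0.7 L/s.
New flow: 66 L/min ÷ 60 = 1.1 L/s.
PIP = Vt/C + R·V̇ + PEEP (constant-flow equation of motion).
Only the resistive term changes: ΔPIP = R × ΔV̇ = 15.4 × (1.1 − 0.7) = 15.4 × 0.4 = 6.16 cmH2O.
Original PIP = 535/36.9 + 15.4×0.7 + 11 = 36.279 cmH2O; new PIP = 36.279 + (6.16) = 42.439 cmH2O.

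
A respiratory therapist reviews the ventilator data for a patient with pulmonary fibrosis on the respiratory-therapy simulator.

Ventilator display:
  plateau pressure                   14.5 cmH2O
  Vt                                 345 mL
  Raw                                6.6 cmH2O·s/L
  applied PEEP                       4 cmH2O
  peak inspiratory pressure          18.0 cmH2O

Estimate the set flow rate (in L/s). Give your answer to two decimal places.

flow = (PIP − Pplat) / Raw = 3.5 / 6.6 = 0.5303 L/s.

0.53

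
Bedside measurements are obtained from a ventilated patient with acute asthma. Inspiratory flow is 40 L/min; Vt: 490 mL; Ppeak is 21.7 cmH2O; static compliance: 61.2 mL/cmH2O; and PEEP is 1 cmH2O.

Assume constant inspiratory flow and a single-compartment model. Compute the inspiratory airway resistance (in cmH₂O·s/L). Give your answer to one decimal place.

19.0

Flow: 40 L/min ÷ 60 = 0.6667 L/s.
Equation of motion (constant flow): PIP = Vt/C + R·V̇ + PEEP.
R·V̇ = PIP − Vt/C − PEEP = 21.7 − 490/61.2 − 1 = 21.7 − 8.007 − 1 = 12.693 cmH2O.
R = 12.693 / 0.6667 = 19.039 cmH2O·s/L.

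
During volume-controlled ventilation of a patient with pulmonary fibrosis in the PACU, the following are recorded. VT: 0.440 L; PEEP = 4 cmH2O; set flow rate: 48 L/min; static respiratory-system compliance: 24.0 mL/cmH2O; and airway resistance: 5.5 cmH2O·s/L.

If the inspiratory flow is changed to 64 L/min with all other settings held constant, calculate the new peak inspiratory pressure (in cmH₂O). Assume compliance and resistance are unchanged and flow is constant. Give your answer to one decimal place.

28.2

Flow: 48 L/min ÷ 60 = 0.8 L/s.
New flow: 64 L/min ÷ 60 = 1.0667 L/s.
PIP = Vt/C + R·V̇ + PEEP (constant-flow equation of motion).
Only the resistive term changes: ΔPIP = R × ΔV̇ = 5.5 × (1.0667 − 0.8) = 5.5 × 0.2667 = 1.467 cmH2O.
Original PIP = 440/24.0 + 5.5×0.8 + 4 = 26.733 cmH2O; new PIP = 26.733 + (1.467) = 28.2 cmH2O.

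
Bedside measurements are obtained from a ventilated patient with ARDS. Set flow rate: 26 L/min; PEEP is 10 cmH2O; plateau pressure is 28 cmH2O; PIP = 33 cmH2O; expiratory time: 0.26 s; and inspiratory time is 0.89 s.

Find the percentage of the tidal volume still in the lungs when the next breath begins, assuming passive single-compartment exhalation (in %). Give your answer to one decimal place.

Flow: 26 L/min ÷ 60 = 0.4333 L/s.
Vt = flow × Ti = 0.4333 L/s × 0.89 s × 1000 mL/L = 385.64 mL.
R = (PIP − Pplat)/V̇ = (33 − 28) / 0.4333 = 5.0/0.4333 = 11.539 cmH2O·s/L.
C = Vt/(Pplat − PEEP) = 385.64 / (28 − 10) = 385.64/18.0 = 21.424 mL/cmH2O.
τ = R × C = 11.539 × 0.02142 L/cmH2O = 0.2472 s.
Fraction remaining at end-expiration = e^(−Te/τ) = e^(−0.26/0.2472) = 0.3493 → 34.93%.

34.9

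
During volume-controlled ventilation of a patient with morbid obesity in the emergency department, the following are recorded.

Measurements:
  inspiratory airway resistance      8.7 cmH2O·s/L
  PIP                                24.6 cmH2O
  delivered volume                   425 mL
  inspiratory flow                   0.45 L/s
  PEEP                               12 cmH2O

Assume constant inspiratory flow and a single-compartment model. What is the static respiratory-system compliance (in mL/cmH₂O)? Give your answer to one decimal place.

48.9

Equation of motion (constant flow): PIP = Vt/C + R·V̇ + PEEP.
Vt/C = PIP − R·V̇ − PEEP = 24.6 − 8.7×0.45 − 12 = 24.6 − 3.915 − 12 = 8.685 cmH2O.
C = Vt / 8.685 = 425 / 8.685 = 48.935 mL/cmH2O.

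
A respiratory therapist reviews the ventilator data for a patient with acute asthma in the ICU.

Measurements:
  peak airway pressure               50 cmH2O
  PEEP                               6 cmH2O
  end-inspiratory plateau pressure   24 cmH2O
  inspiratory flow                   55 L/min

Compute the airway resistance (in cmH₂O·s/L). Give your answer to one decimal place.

Flow: 55 L/min ÷ 60 = 0.9167 L/s.
Raw = (PIP − Pplat) / flow = (50 − 24) / 0.9167 = 26.0 / 0.9167 = 28.363 cmH2O·s/L.

28.4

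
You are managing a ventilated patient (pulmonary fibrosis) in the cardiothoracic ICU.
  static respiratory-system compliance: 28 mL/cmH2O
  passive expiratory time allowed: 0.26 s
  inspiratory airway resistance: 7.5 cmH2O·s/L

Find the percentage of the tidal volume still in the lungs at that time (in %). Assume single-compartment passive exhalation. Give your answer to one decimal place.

τ = R × C = 7.5 × 28 mL/cmH2O = 7.5 × 0.028 L/cmH2O = 0.21 s.
Passive exhalation: V(t)/V₀ = e^(−t/τ) = e^(−0.26/0.21) = 0.2899.
Fraction remaining = 0.2899 → 28.99%.

29.0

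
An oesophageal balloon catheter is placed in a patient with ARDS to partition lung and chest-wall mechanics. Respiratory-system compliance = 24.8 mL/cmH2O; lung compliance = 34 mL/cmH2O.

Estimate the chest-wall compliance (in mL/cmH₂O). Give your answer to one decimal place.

1/Ccw = 1/Crs − 1/CL.
1/Ccw = 1/24.8 − 1/34 = 0.01091.
Ccw = 91.659 mL/cmH2O.

91.7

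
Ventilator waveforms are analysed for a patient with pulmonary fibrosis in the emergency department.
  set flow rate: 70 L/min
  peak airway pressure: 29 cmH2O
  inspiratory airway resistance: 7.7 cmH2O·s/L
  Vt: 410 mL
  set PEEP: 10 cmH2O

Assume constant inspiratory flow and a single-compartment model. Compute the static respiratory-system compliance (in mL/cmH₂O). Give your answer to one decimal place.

Flow: 70 L/min ÷ 60 = 1.1667 L/s.
Equation of motion (constant flow): PIP = Vt/C + R·V̇ + PEEP.
Vt/C = PIP − R·V̇ − PEEP = 29 − 7.7×1.1667 − 10 = 29 − 8.984 − 10 = 10.016 cmH2O.
C = Vt / 10.016 = 410 / 10.016 = 40.935 mL/cmH2O.

40.9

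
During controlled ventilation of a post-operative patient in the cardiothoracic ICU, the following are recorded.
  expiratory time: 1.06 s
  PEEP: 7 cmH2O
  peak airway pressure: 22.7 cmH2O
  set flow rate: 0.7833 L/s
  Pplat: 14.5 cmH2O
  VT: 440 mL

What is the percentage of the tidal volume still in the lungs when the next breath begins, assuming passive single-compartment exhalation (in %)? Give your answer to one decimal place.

R = (PIP − Pplat)/V̇ = (22.7 − 14.5) / 0.7833 = 8.2/0.7833 = 10.469 cmH2O·s/L.
C = Vt/(Pplat − PEEP) = 440.0 / (14.5 − 7) = 440.0/7.5 = 58.667 mL/cmH2O.
τ = R × C = 10.469 × 0.05867 L/cmH2O = 0.6142 s.
Fraction remaining at end-expiration = e^(−Te/τ) = e^(−1.06/0.6142) = 0.178 → 17.8%.

17.8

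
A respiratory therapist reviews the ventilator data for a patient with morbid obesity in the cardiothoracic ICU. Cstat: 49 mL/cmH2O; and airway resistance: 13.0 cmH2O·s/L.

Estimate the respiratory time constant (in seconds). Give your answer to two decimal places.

τ = R × C = 13.0 × 49 mL/cmH2O = 13.0 × 0.049 L/cmH2O = 0.637 s.

0.64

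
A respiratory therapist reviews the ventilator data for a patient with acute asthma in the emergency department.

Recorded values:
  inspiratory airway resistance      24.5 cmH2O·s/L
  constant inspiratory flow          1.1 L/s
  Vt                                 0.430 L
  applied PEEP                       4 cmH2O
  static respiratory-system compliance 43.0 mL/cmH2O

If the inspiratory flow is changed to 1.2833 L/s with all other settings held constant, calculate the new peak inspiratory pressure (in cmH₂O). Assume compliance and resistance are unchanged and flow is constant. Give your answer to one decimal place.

45.4

PIP = Vt/C + R·V̇ + PEEP (constant-flow equation of motion).
Only the resistive term changes: ΔPIP = R × ΔV̇ = 24.5 × (1.2833 − 1.1) = 24.5 × 0.1833 = 4.491 cmH2O.
Original PIP = 430/43.0 + 24.5×1.1 + 4 = 40.95 cmH2O; new PIP = 40.95 + (4.491) = 45.441 cmH2O.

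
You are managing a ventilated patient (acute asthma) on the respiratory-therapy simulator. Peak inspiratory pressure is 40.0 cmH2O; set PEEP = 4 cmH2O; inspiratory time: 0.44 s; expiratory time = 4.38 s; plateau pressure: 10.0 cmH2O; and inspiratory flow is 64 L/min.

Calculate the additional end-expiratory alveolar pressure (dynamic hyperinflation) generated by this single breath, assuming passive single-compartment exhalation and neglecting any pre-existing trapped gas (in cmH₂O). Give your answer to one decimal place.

0.8

Flow: 64 L/min ÷ 60 = 1.0667 L/s.
Vt = flow × Ti = 1.0667 L/s × 0.44 s × 1000 mL/L = 469.35 mL.
R = (PIP − Pplat)/V̇ = (40.0 − 10.0) / 1.0667 = 30.0/1.0667 = 28.124 cmH2O·s/L.
C = Vt/(Pplat − PEEP) = 469.35 / (10.0 − 4) = 469.35/6.0 = 78.225 mL/cmH2O.
τ = R × C = 28.124 × 0.07823 L/cmH2O = 2.2 s.
Fraction remaining = e^(−Te/τ) = e^(−4.38/2.2) = 0.1366; trapped volume = 469.35 × 0.1366 = 64.113 mL.
Additional alveolar pressure from trapping ≈ V_trapped / C = 64.113 / 78.225 = 0.8196 cmH2O.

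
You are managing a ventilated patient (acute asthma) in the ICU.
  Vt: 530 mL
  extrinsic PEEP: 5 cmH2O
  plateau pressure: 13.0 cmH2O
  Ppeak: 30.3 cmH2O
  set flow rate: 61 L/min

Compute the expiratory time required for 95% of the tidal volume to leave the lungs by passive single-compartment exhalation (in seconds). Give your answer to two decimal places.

Flow: 61 L/min ÷ 60 = 1.0167 L/s.
R = (PIP − Pplat)/V̇ = (30.3 − 13.0) / 1.0167 = 17.3/1.0167 = 17.016 cmH2O·s/L.
C = Vt/(Pplat − PEEP) = 530.0 / (13.0 − 5) = 530.0/8.0 = 66.25 mL/cmH2O.
τ = R × C = 17.016 × 0.06625 L/cmH2O = 1.127 s.
t = −τ·ln(1 − 0.95) = −1.127·ln(0.05) = 3.376 s.

3.38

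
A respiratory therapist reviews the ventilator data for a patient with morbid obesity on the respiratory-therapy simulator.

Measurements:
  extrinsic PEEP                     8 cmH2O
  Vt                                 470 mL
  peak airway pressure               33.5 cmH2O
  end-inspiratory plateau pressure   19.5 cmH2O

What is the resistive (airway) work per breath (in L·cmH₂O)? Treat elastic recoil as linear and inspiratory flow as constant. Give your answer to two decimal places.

With constant inspiratory flow the resistive pressure is constant at PIP − Pplat = 33.5 − 19.5 = 14.0 cmH2O, so resistive work = 14.0 × 0.470 = 6.58 L·cmH2O.

6.58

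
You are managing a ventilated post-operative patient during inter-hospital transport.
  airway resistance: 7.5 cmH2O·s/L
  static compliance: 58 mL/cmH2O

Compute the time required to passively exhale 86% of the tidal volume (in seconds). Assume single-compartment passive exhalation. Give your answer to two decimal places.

τ = R × C = 7.5 × 58 mL/cmH2O = 7.5 × 0.058 L/cmH2O = 0.435 s.
Exhaled fraction f = 1 − e^(−t/τ) → t = −τ·ln(1 − f) = −0.435·ln(0.14) = 0.8553 s.

0.86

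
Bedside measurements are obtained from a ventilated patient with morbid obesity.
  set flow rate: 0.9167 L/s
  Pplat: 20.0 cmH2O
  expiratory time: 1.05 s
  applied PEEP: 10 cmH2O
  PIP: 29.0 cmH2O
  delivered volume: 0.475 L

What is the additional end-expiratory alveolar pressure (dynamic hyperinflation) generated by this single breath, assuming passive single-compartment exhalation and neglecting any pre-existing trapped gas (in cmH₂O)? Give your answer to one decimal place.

1.1

R = (PIP − Pplat)/V̇ = (29.0 − 20.0) / 0.9167 = 9.0/0.9167 = 9.818 cmH2O·s/L.
C = Vt/(Pplat − PEEP) = 475.0 / (20.0 − 10) = 475.0/10.0 = 47.5 mL/cmH2O.
τ = R × C = 9.818 × 0.0475 L/cmH2O = 0.4664 s.
Fraction remaining = e^(−Te/τ) = e^(−1.05/0.4664) = 0.1053; trapped volume = 475.0 × 0.1053 = 50.018 mL.
Additional alveolar pressure from trapping ≈ V_trapped / C = 50.018 / 47.5 = 1.053 cmH2O.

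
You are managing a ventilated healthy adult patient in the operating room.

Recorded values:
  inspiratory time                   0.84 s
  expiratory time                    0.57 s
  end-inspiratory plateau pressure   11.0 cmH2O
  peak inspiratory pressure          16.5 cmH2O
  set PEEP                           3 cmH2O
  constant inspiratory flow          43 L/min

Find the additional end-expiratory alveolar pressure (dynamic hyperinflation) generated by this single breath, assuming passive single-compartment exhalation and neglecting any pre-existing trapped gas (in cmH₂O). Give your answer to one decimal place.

Flow: 43 L/min ÷ 60 = 0.7167 L/s.
Vt = flow × Ti = 0.7167 L/s × 0.84 s × 1000 mL/L = 602.03 mL.
R = (PIP − Pplat)/V̇ = (16.5 − 11.0) / 0.7167 = 5.5/0.7167 = 7.674 cmH2O·s/L.
C = Vt/(Pplat − PEEP) = 602.03 / (11.0 − 3) = 602.03/8.0 = 75.254 mL/cmH2O.
τ = R × C = 7.674 × 0.07525 L/cmH2O = 0.5775 s.
Fraction remaining = e^(−Te/τ) = e^(−0.57/0.5775) = 0.3727; trapped volume = 602.03 × 0.3727 = 224.38 mL.
Additional alveolar pressure from trapping ≈ V_trapped / C = 224.38 / 75.254 = 2.982 cmH2O.

3.0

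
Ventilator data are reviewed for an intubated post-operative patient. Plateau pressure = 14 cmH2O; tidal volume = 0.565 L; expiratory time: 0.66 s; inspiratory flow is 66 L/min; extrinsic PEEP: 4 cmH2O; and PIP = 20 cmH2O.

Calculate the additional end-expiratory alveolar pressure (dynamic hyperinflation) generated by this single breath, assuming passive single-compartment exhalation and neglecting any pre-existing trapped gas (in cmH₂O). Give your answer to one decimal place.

Flow: 66 L/min ÷ 60 = 1.1 L/s.
R = (PIP − Pplat)/V̇ = (20 − 14) / 1.1 = 6.0/1.1 = 5.455 cmH2O·s/L.
C = Vt/(Pplat − PEEP) = 565.0 / (14 − 4) = 565.0/10.0 = 56.5 mL/cmH2O.
τ = R × C = 5.455 × 0.0565 L/cmH2O = 0.3082 s.
Fraction remaining = e^(−Te/τ) = e^(−0.66/0.3082) = 0.1175; trapped volume = 565.0 × 0.1175 = 66.388 mL.
Additional alveolar pressure from trapping ≈ V_trapped / C = 66.388 / 56.5 = 1.175 cmH2O.

1.2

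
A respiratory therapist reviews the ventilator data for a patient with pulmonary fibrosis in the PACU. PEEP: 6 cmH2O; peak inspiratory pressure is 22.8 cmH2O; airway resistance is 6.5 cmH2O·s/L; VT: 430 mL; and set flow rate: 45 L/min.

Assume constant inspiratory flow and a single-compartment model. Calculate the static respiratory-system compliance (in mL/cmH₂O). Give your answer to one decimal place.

Flow: 45 L/min ÷ 60 = 0.75 L/s.
Equation of motion (constant flow): PIP = Vt/C + R·V̇ + PEEP.
Vt/C = PIP − R·V̇ − PEEP = 22.8 − 6.5×0.75 − 6 = 22.8 − 4.875 − 6 = 11.925 cmH2O.
C = Vt / 11.925 = 430 / 11.925 = 36.059 mL/cmH2O.

36.1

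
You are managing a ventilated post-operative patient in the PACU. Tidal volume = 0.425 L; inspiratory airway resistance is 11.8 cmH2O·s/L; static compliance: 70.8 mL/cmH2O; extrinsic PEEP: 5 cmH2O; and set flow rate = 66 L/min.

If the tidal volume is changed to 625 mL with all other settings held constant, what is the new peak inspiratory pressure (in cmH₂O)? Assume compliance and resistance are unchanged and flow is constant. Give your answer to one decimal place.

26.8

Flow: 66 L/min ÷ 60 = 1.1 L/s.
PIP = Vt/C + R·V̇ + PEEP (constant-flow equation of motion).
Only the elastic term changes: ΔPIP = ΔVt / C = (625 − 425) / 70.8 = 2.825 cmH2O.
Original PIP = 425/70.8 + 11.8×1.1 + 5 = 23.983 cmH2O; new PIP = 23.983 + (2.825) = 26.808 cmH2O.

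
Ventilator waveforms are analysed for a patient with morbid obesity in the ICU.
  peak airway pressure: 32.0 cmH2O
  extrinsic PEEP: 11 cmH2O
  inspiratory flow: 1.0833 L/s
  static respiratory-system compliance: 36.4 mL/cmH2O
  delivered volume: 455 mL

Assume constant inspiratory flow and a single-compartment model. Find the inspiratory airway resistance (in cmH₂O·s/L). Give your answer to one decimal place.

7.8

Equation of motion (constant flow): PIP = Vt/C + R·V̇ + PEEP.
R·V̇ = PIP − Vt/C − PEEP = 32.0 − 455/36.4 − 11 = 32.0 − 12.5 − 11 = 8.5 cmH2O.
R = 8.5 / 1.0833 = 7.846 cmH2O·s/L.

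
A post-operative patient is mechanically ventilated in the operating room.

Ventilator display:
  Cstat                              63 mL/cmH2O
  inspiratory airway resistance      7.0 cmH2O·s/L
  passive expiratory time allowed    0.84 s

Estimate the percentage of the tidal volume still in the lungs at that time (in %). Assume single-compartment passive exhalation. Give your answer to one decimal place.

τ = R × C = 7.0 × 63 mL/cmH2O = 7.0 × 0.063 L/cmH2O = 0.441 s.
Passive exhalation: V(t)/V₀ = e^(−t/τ) = e^(−0.84/0.441) = 0.1489.
Fraction remaining = 0.1489 → 14.89%.

14.9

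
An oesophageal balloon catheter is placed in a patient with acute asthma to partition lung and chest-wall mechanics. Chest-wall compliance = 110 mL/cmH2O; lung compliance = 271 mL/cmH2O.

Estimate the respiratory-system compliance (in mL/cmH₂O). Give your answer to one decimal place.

78.2

Lung and chest wall are elastances in series: 1/Crs = 1/CL + 1/Ccw.
1/Crs = 1/271 + 1/110 = 0.01278.
Crs = 78.247 mL/cmH2O.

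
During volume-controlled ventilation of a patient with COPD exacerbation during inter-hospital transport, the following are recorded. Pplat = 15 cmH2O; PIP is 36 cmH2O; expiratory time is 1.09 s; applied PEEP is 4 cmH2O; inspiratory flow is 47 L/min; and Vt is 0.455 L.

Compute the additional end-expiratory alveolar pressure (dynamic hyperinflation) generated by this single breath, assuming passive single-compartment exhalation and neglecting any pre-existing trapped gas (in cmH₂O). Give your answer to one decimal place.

4.1

Flow: 47 L/min ÷ 60 = 0.7833 L/s.
R = (PIP − Pplat)/V̇ = (36 − 15) / 0.7833 = 21.0/0.7833 = 26.81 cmH2O·s/L.
C = Vt/(Pplat − PEEP) = 455.0 / (15 − 4) = 455.0/11.0 = 41.364 mL/cmH2O.
τ = R × C = 26.81 × 0.04136 L/cmH2O = 1.109 s.
Fraction remaining = e^(−Te/τ) = e^(−1.09/1.109) = 0.3742; trapped volume = 455.0 × 0.3742 = 170.26 mL.
Additional alveolar pressure from trapping ≈ V_trapped / C = 170.26 / 41.364 = 4.116 cmH2O.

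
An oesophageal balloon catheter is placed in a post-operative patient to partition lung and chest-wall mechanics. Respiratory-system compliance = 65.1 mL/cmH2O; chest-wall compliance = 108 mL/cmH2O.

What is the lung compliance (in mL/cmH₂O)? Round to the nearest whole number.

164

1/CL = 1/Crs − 1/Ccw.
1/CL = 1/65.1 − 1/108 = 0.006102.
CL = 163.88 mL/cmH2O.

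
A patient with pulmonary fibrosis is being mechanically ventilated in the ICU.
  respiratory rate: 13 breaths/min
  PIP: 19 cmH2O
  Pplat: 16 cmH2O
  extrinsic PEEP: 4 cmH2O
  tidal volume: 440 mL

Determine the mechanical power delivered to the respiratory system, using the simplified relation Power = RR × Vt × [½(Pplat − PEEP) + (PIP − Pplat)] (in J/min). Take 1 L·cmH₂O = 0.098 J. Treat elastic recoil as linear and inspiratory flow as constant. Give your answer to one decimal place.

5.0

Per-breath work = Vt × [½(Pplat−PEEP) + (PIP−Pplat)] = 0.440 × [0.5×12.0 + 3.0] = 0.440 × 9.0 = 3.96 L·cmH2O.
Power = 13 × 3.96 = 51.48 L·cmH2O/min.
× 0.098 J/(L·cmH2O) → 5.045 J/min.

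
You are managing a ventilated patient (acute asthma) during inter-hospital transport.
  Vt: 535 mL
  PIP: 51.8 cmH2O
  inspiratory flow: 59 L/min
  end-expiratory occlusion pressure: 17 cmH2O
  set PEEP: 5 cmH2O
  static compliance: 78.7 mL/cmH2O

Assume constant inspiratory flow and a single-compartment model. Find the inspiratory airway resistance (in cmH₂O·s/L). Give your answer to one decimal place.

28.5

Flow: 59 L/min ÷ 60 = 0.9833 L/s.
Total PEEP = 17 cmH2O (set 5 + intrinsic 12); this is the baseline alveolar pressure.
Equation of motion (constant flow): PIP = Vt/C + R·V̇ + PEEP.
R·V̇ = PIP − Vt/C − PEEP = 51.8 − 535/78.7 − 17 = 51.8 − 6.798 − 17 = 28.002 cmH2O.
R = 28.002 / 0.9833 = 28.478 cmH2O·s/L.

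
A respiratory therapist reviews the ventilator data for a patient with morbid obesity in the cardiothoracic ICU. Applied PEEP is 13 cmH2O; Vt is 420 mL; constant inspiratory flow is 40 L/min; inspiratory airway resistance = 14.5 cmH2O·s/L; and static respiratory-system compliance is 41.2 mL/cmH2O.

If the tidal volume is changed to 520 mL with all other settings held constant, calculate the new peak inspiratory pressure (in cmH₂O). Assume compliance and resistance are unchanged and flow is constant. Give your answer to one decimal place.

Flow: 40 L/min ÷ 60 = 0.6667 L/s.
PIP = Vt/C + R·V̇ + PEEP (constant-flow equation of motion).
Only the elastic term changes: ΔPIP = ΔVt / C = (520 − 420) / 41.2 = 2.427 cmH2O.
Original PIP = 420/41.2 + 14.5×0.6667 + 13 = 32.861 cmH2O; new PIP = 32.861 + (2.427) = 35.288 cmH2O.

35.3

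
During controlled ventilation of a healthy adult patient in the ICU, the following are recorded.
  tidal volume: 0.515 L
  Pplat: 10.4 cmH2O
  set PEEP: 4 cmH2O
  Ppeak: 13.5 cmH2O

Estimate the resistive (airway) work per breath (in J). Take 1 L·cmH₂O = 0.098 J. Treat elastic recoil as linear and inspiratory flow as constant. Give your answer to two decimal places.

With constant inspiratory flow the resistive pressure is constant at PIP − Pplat = 13.5 − 10.4 = 3.1 cmH2O, so resistive work = 3.1 × 0.515 = 1.597 L·cmH2O.
× 0.098 J/(L·cmH2O) → 0.1565 J.

0.16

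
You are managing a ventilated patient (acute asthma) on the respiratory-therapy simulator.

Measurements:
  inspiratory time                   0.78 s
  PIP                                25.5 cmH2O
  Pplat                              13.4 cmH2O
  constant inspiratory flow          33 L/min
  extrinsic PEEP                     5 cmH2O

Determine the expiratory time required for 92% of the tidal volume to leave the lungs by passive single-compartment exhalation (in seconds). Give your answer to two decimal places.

2.84

Flow: 33 L/min ÷ 60 = 0.55 L/s.
Vt = flow × Ti = 0.55 L/s × 0.78 s × 1000 mL/L = 429.0 mL.
R = (PIP − Pplat)/V̇ = (25.5 − 13.4) / 0.55 = 12.1/0.55 = 22.0 cmH2O·s/L.
C = Vt/(Pplat − PEEP) = 429.0 / (13.4 − 5) = 429.0/8.4 = 51.071 mL/cmH2O.
τ = R × C = 22.0 × 0.05107 L/cmH2O = 1.124 s.
t = −τ·ln(1 − 0.92) = −1.124·ln(0.08) = 2.839 s.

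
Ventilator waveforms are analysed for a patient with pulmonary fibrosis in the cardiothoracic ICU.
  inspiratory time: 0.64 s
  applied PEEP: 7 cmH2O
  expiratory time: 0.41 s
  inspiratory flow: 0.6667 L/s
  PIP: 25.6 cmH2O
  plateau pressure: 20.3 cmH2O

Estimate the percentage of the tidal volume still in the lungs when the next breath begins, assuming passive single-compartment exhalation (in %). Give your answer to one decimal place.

20.0

Vt = flow × Ti = 0.6667 L/s × 0.64 s × 1000 mL/L = 426.69 mL.
R = (PIP − Pplat)/V̇ = (25.6 − 20.3) / 0.6667 = 5.3/0.6667 = 7.95 cmH2O·s/L.
C = Vt/(Pplat − PEEP) = 426.69 / (20.3 − 7) = 426.69/13.3 = 32.082 mL/cmH2O.
τ = R × C = 7.95 × 0.03208 L/cmH2O = 0.255 s.
Fraction remaining at end-expiration = e^(−Te/τ) = e^(−0.41/0.255) = 0.2003 → 20.03%.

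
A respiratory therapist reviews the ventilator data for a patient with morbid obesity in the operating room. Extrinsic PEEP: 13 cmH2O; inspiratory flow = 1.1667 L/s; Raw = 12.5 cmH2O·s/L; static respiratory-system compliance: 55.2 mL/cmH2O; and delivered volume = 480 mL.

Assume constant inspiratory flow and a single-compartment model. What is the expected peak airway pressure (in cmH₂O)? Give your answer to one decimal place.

36.3

Equation of motion (constant flow): PIP = Vt/C + R·V̇ + PEEP.
PIP = 480/55.2 + 12.5×1.1667 + 13 = 8.696 + 14.584 + 13 = 36.28 cmH2O.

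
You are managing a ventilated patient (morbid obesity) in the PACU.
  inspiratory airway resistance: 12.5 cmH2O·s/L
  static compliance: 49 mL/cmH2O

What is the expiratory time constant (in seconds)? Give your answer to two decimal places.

τ = R × C = 12.5 × 49 mL/cmH2O = 12.5 × 0.049 L/cmH2O = 0.6125 s.

0.61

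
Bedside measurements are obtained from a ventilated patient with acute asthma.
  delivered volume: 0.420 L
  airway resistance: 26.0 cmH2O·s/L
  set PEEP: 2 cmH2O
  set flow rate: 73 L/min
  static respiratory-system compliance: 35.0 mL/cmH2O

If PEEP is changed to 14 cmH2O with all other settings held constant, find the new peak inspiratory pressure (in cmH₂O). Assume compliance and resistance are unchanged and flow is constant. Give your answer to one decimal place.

57.6

Flow: 73 L/min ÷ 60 = 1.2167 L/s.
PIP = Vt/C + R·V̇ + PEEP (constant-flow equation of motion).
Only the baseline term changes: ΔPIP = ΔPEEP = 14 − 2 = 12.0 cmH2O.
Original PIP = 420/35.0 + 26.0×1.2167 + 2 = 45.634 cmH2O; new PIP = 45.634 + (12.0) = 57.634 cmH2O.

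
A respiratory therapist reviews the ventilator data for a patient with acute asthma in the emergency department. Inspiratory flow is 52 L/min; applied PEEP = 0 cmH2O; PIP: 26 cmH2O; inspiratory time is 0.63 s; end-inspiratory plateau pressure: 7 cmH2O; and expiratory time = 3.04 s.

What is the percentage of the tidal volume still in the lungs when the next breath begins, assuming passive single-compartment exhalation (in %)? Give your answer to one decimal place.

16.9

Flow: 52 L/min ÷ 60 = 0.8667 L/s.
Vt = flow × Ti = 0.8667 L/s × 0.63 s × 1000 mL/L = 546.02 mL.
R = (PIP − Pplat)/V̇ = (26 − 7) / 0.8667 = 19.0/0.8667 = 21.922 cmH2O·s/L.
C = Vt/(Pplat − PEEP) = 546.02 / (7 − 0) = 546.02/7.0 = 78.003 mL/cmH2O.
τ = R × C = 21.922 × 0.078 L/cmH2O = 1.71 s.
Fraction remaining at end-expiration = e^(−Te/τ) = e^(−3.04/1.71) = 0.169 → 16.9%.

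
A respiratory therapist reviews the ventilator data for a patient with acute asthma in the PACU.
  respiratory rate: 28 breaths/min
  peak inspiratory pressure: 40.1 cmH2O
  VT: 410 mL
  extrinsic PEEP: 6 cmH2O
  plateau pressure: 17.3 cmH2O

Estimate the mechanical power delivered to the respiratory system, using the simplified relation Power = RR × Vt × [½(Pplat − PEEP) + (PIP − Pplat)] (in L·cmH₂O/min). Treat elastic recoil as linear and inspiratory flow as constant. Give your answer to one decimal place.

326.6

Per-breath work = Vt × [½(Pplat−PEEP) + (PIP−Pplat)] = 0.410 × [0.5×11.3 + 22.8] = 0.410 × 28.45 = 11.665 L·cmH2O.
Power = 28 × 11.665 = 326.62 L·cmH2O/min.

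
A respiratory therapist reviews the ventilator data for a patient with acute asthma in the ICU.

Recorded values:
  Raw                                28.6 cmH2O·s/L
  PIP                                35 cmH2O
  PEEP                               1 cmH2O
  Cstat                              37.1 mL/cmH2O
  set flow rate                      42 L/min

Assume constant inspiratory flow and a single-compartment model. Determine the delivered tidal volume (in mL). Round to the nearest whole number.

Flow: 42 L/min ÷ 60 = 0.7 L/s.
Equation of motion (constant flow): PIP = Vt/C + R·V̇ + PEEP.
Vt/C = PIP − R·V̇ − PEEP = 35 − 20.02 − 1 = 13.98 cmH2O.
Vt = C × 13.98 = 37.1 × 13.98 = 518.66 mL.

519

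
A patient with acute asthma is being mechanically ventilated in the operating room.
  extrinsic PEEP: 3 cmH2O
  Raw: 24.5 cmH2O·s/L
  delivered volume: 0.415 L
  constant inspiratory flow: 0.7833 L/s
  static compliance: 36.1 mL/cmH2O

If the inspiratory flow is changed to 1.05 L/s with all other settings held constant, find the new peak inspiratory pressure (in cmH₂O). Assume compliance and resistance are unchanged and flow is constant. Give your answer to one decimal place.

PIP = Vt/C + R·V̇ + PEEP (constant-flow equation of motion).
Only the resistive term changes: ΔPIP = R × ΔV̇ = 24.5 × (1.05 − 0.7833) = 24.5 × 0.2667 = 6.534 cmH2O.
Original PIP = 415/36.1 + 24.5×0.7833 + 3 = 33.687 cmH2O; new PIP = 33.687 + (6.534) = 40.221 cmH2O.

40.2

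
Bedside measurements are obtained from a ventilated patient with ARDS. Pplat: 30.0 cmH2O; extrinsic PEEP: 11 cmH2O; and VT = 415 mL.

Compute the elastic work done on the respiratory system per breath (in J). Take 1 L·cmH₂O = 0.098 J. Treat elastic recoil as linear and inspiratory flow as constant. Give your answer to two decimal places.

0.39

Elastic work ≈ ½ × (Pplat − PEEP) × Vt = 0.5 × (30.0 − 11) × 0.415 L = 0.5 × 19.0 × 0.415 = 3.943 L·cmH2O.
× 0.098 J/(L·cmH2O) → 0.3864 J.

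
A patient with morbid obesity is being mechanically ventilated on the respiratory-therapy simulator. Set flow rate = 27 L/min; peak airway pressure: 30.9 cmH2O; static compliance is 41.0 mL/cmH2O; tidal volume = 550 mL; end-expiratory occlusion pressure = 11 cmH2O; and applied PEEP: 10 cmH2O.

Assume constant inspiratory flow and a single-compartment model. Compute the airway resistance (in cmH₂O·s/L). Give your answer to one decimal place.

14.4

Flow: 27 L/min ÷ 60 = 0.45 L/s.
Total PEEP = 11 cmH2O (set 10 + intrinsic 1); this is the baseline alveolar pressure.
Equation of motion (constant flow): PIP = Vt/C + R·V̇ + PEEP.
R·V̇ = PIP − Vt/C − PEEP = 30.9 − 550/41.0 − 11 = 30.9 − 13.415 − 11 = 6.485 cmH2O.
R = 6.485 / 0.45 = 14.411 cmH2O·s/L.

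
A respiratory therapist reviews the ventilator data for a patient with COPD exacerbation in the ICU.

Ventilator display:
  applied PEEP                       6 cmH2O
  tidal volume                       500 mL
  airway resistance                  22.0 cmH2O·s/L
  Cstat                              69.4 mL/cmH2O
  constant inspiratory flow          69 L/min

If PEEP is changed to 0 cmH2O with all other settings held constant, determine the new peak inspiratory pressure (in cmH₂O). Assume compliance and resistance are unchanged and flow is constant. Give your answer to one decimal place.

32.5

Flow: 69 L/min ÷ 60 = 1.15 L/s.
PIP = Vt/C + R·V̇ + PEEP (constant-flow equation of motion).
Only the baseline term changes: ΔPIP = ΔPEEP = 0 − 6 = -6.0 cmH2O.
Original PIP = 500/69.4 + 22.0×1.15 + 6 = 38.505 cmH2O; new PIP = 38.505 + (-6.0) = 32.505 cmH2O.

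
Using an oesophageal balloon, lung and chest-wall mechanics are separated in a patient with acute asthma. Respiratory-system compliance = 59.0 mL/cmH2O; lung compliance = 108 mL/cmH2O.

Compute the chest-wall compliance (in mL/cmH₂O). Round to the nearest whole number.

1/Ccw = 1/Crs − 1/CL.
1/Ccw = 1/59.0 − 1/108 = 0.00769.
Ccw = 130.04 mL/cmH2O.

130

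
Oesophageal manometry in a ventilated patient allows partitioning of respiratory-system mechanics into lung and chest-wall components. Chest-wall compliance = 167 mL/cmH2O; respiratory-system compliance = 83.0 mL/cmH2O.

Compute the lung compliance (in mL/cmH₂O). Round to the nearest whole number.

165

1/CL = 1/Crs − 1/Ccw.
1/CL = 1/83.0 − 1/167 = 0.00606.
CL = 165.02 mL/cmH2O.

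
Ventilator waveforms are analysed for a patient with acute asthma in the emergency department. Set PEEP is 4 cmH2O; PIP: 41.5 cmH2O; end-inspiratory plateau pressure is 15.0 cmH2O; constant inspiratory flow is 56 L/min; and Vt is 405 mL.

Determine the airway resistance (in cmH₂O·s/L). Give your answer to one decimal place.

28.4

Flow: 56 L/min ÷ 60 = 0.9333 L/s.
Raw = (PIP − Pplat) / flow = (41.5 − 15.0) / 0.9333 = 26.5 / 0.9333 = 28.394 cmH2O·s/L.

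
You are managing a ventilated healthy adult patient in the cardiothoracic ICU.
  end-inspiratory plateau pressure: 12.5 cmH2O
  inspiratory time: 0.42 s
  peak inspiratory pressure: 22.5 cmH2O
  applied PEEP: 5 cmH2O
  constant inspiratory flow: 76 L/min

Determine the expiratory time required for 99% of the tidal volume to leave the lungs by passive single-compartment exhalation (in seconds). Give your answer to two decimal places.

2.58

Flow: 76 L/min ÷ 60 = 1.2667 L/s.
Vt = flow × Ti = 1.2667 L/s × 0.42 s × 1000 mL/L = 532.01 mL.
R = (PIP − Pplat)/V̇ = (22.5 − 12.5) / 1.2667 = 10.0/1.2667 = 7.895 cmH2O·s/L.
C = Vt/(Pplat − PEEP) = 532.01 / (12.5 − 5) = 532.01/7.5 = 70.935 mL/cmH2O.
τ = R × C = 7.895 × 0.07094 L/cmH2O = 0.5601 s.
t = −τ·ln(1 − 0.99) = −0.5601·ln(0.01) = 2.579 s.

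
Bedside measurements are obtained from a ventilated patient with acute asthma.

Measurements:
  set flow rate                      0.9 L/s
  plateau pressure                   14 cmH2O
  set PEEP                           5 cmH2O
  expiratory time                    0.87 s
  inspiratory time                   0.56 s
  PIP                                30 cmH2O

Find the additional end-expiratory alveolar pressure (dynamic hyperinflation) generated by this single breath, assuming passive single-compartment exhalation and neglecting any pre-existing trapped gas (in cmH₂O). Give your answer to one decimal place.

3.8

Vt = flow × Ti = 0.9 L/s × 0.56 s × 1000 mL/L = 504.0 mL.
R = (PIP − Pplat)/V̇ = (30 − 14) / 0.9 = 16.0/0.9 = 17.778 cmH2O·s/L.
C = Vt/(Pplat − PEEP) = 504.0 / (14 − 5) = 504.0/9.0 = 56.0 mL/cmH2O.
τ = R × C = 17.778 × 0.056 L/cmH2O = 0.9956 s.
Fraction remaining = e^(−Te/τ) = e^(−0.87/0.9956) = 0.4173; trapped volume = 504.0 × 0.4173 = 210.32 mL.
Additional alveolar pressure from trapping ≈ V_trapped / C = 210.32 / 56.0 = 3.756 cmH2O.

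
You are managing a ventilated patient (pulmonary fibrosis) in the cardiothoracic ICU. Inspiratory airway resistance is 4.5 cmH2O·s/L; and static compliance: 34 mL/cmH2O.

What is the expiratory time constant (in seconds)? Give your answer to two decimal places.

0.15

τ = R × C = 4.5 × 34 mL/cmH2O = 4.5 × 0.034 L/cmH2O = 0.153 s.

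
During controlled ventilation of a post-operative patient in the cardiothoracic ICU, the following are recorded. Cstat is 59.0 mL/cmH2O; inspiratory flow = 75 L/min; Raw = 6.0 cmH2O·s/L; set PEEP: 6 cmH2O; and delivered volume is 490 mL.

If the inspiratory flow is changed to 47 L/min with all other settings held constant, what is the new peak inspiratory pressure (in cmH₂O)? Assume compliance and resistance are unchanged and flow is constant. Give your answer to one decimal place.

19.0

Flow: 75 L/min ÷ 60 = 1.25 L/s.
New flow: 47 L/min ÷ 60 = 0.7833 L/s.
PIP = Vt/C + R·V̇ + PEEP (constant-flow equation of motion).
Only the resistive term changes: ΔPIP = R × ΔV̇ = 6.0 × (0.7833 − 1.25) = 6.0 × -0.4667 = -2.8 cmH2O.
Original PIP = 490/59.0 + 6.0×1.25 + 6 = 21.805 cmH2O; new PIP = 21.805 + (-2.8) = 19.005 cmH2O.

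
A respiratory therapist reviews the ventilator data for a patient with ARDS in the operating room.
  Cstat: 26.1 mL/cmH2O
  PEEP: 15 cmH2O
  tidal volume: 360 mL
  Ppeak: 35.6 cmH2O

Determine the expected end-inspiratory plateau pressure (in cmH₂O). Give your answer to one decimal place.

Pplat = PEEP + Vt / Cstat = 15 + 360 / 26.1 = 15 + 13.793 = 28.793 cmH2O.

28.8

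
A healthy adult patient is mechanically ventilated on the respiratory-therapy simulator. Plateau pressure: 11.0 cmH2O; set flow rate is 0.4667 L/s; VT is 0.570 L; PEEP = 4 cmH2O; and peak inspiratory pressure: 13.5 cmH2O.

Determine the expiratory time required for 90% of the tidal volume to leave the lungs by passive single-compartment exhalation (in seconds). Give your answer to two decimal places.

R = (PIP − Pplat)/V̇ = (13.5 − 11.0) / 0.4667 = 2.5/0.4667 = 5.357 cmH2O·s/L.
C = Vt/(Pplat − PEEP) = 570.0 / (11.0 − 4) = 570.0/7.0 = 81.429 mL/cmH2O.
τ = R × C = 5.357 × 0.08143 L/cmH2O = 0.4362 s.
t = −τ·ln(1 − 0.90) = −0.4362·ln(0.1) = 1.004 s.

1.00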